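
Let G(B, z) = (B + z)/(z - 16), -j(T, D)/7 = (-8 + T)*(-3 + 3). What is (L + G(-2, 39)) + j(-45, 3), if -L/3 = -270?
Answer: 18667/23 ≈ 811.61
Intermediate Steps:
j(T, D) = 0 (j(T, D) = -7*(-8 + T)*(-3 + 3) = -7*(-8 + T)*0 = -7*0 = 0)
G(B, z) = (B + z)/(-16 + z)
L = 810 (L = -3*(-270) = 810)
(L + G(-2, 39)) + j(-45, 3) = (810 + (-2 + 39)/(-16 + 39)) + 0 = (810 + 37/23) + 0 = 18667/23 + 0 = 18667/23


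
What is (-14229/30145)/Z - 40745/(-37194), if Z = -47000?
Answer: 28864328204213/26348508555000 ≈ 1.0955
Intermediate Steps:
(-14229/30145)/Z - 40745/(-37194) = -14229/30145/(-47000) - 40745/(-37194) = -14229*1/30145*(-1/47000) - 40745*(-1/37194) = -14229/30145*(-1/47000) + 40745/37194 = 14229/1416815000 + 40745/37194 = 28864328204213/26348508555000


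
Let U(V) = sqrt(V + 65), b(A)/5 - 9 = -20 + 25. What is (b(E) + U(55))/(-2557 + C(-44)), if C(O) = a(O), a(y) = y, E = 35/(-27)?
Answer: -70/2601 - 2*sqrt(30)/2601 ≈ -0.031124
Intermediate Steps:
E = -35/27 (E = 35*(-1/27) = -35/27 ≈ -1.2963)
C(O) = O
b(A) = 70 (b(A) = 45 + 5*(-20 + 25) = 45 + 5*5 = 45 + 25 = 70)
U(V) = sqrt(65 + V)
(b(E) + U(55))/(-2557 + C(-44)) = (70 + sqrt(65 + 55))/(-2557 - 44) = (70 + sqrt(120))/(-2601) = (70 + 2*sqrt(30))*(-1/2601) = -70/2601 - 2*sqrt(30)/2601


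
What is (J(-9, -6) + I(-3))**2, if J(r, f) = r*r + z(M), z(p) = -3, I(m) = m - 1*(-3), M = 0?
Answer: 6084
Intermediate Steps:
I(m) = 3 + m (I(m) = m + 3 = 3 + m)
J(r, f) = -3 + r**2 (J(r, f) = r*r - 3 = r**2 - 3 = -3 + r**2)
(J(-9, -6) + I(-3))**2 = ((-3 + (-9)**2) + (3 - 3))**2 = ((-3 + 81) + 0)**2 = (78 + 0)**2 = 78**2 = 6084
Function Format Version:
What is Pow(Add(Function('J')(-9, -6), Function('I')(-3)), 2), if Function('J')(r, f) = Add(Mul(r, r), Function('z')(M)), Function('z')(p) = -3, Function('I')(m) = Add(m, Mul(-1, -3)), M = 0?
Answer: 6084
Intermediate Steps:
Function('I')(m) = Add(3, m) (Function('I')(m) = Add(m, 3) = Add(3, m))
Function('J')(r, f) = Add(-3, Pow(r, 2)) (Function('J')(r, f) = Add(Mul(r, r), -3) = Add(Pow(r, 2), -3) = Add(-3, Pow(r, 2)))
Pow(Add(Function('J')(-9, -6), Function('I')(-3)), 2) = Pow(Add(Add(-3, Pow(-9, 2)), Add(3, -3)), 2) = Pow(Add(Add(-3, 81), 0), 2) = Pow(Add(78, 0), 2) = Pow(78, 2) = 6084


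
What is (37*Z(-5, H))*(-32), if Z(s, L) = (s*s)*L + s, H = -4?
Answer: 124320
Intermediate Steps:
Z(s, L) = s + L*s² (Z(s, L) = s²*L + s = L*s² + s = s + L*s²)
(37*Z(-5, H))*(-32) = (37*(-5*(1 - 4*(-5))))*(-32) = (37*(-5*(1 + 20)))*(-32) = (37*(-5*21))*(-32) = (37*(-105))*(-32) = -3885*(-32) = 124320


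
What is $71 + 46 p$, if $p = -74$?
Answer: $-3333$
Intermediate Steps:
$71 + 46 p = 71 + 46 \left(-74\right) = 71 - 3404 = -3333$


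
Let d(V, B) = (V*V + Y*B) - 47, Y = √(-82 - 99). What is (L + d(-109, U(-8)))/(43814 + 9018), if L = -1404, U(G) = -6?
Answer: 5215/26416 - 3*I*√181/26416 ≈ 0.19742 - 0.0015279*I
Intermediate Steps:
Y = I*√181 (Y = √(-181) = I*√181 ≈ 13.454*I)
d(V, B) = -47 + V² + I*B*√181 (d(V, B) = (V*V + (I*√181)*B) - 47 = (V² + I*B*√181) - 47 = -47 + V² + I*B*√181)
(L + d(-109, U(-8)))/(43814 + 9018) = (-1404 + (-47 + (-109)² + I*(-6)*√181))/(43814 + 9018) = (-1404 + (-47 + 11881 - 6*I*√181))/52832 = (-1404 + (11834 - 6*I*√181))*(1/52832) = (10430 - 6*I*√181)*(1/52832) = 5215/26416 - 3*I*√181/26416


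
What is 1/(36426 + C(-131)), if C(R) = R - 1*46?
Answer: 1/36249 ≈ 2.7587e-5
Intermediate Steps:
C(R) = -46 + R (C(R) = R - 46 = -46 + R)
1/(36426 + C(-131)) = 1/(36426 + (-46 - 131)) = 1/(36426 - 177) = 1/36249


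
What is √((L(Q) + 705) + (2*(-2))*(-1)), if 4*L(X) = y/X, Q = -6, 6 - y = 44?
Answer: √25581/6 ≈ 26.657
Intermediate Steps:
y = -38 (y = 6 - 1*44 = 6 - 44 = -38)
L(X) = -19/(2*X) (L(X) = (-38/X)/4 = -19/(2*X))
√((L(Q) + 705) + (2*(-2))*(-1)) = √((-19/2/(-6) + 705) + (2*(-2))*(-1)) = √((-19/2*(-⅙) + 705) - 4*(-1)) = √((19/12 + 705) + 4) = √(8479/12 + 4) = √(8527/12) = √25581/6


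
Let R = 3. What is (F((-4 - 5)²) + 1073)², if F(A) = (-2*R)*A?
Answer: 344569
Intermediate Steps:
F(A) = -6*A (F(A) = (-2*3)*A = -6*A)
(F((-4 - 5)²) + 1073)² = (-6*(-4 - 5)² + 1073)² = (-6*(-9)² + 1073)² = (-6*81 + 1073)² = (-486 + 1073)² = 587² = 344569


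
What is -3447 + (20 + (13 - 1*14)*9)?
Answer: -3436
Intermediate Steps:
-3447 + (20 + (13 - 1*14)*9) = -3447 + (20 + (13 - 14)*9) = -3447 + (20 - 1*9) = -3447 + (20 - 9) = -3447 + 11 = -3436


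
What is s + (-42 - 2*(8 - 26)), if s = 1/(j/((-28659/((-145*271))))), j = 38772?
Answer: -3047081927/507848580 ≈ -6.0000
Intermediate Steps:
s = 9553/507848580 (s = 1/(38772/((-28659/((-145*271))))) = 1/(38772/((-28659/(-39295)))) = 1/(38772/((-28659*(-1/39295)))) = 1/(38772/(28659/39295)) = 1/(38772*(39295/28659)) = 1/(507848580/9553) = 9553/507848580 ≈ 1.8811e-5)
s + (-42 - 2*(8 - 26)) = 9553/507848580 + (-42 - 2*(8 - 26)) = 9553/507848580 + (-42 - 2*(-18)) = 9553/507848580 + (-42 + 36) = 9553/507848580 - 6 = -3047081927/507848580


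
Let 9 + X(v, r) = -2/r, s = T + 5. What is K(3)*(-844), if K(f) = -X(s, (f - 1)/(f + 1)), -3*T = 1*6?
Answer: -10972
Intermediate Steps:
T = -2 (T = -6/3 = -⅓*6 = -2)
s = 3 (s = -2 + 5 = 3)
X(v, r) = -9 - 2/r
K(f) = 9 + 2*(1 + f)/(-1 + f) (K(f) = -(-9 - 2*(f + 1)/(f - 1)) = -(-9 - 2*(1 + f)/(-1 + f)) = 9 + 2*(1 + f)/(-1 + f))
K(3)*(-844) = ((-7 + 11*3)/(-1 + 3))*(-844) = ((-7 + 33)/2)*(-844) = ((½)*26)*(-844) = 13*(-844) = -10972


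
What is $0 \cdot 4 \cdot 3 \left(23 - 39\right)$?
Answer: $0$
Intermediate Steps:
$0 \cdot 4 \cdot 3 \left(23 - 39\right) = 0 \cdot 3 \left(-16\right) = 0 \left(-16\right) = 0$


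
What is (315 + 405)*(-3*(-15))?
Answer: 32400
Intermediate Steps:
(315 + 405)*(-3*(-15)) = 720*45 = 32400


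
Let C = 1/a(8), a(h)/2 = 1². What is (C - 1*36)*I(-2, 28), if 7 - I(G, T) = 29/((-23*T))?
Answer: -322127/1288 ≈ -250.10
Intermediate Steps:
I(G, T) = 7 + 29/(23*T) (I(G, T) = 7 - 29/((-23*T)) = 7 - 29*(-1/(23*T)) = 7 - (-29)/(23*T) = 7 + 29/(23*T))
a(h) = 2 (a(h) = 2*1² = 2*1 = 2)
C = ½ (C = 1/2 = ½ ≈ 0.50000)
(C - 1*36)*I(-2, 28) = (½ - 1*36)*(7 + (29/23)/28) = (½ - 36)*(7 + (29/23)*(1/28)) = -71*(7 + 29/644)/2 = -71/2*4537/644 = -322127/1288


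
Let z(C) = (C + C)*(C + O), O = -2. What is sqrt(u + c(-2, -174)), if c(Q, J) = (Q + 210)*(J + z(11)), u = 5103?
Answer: sqrt(10095) ≈ 100.47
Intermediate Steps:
z(C) = 2*C*(-2 + C) (z(C) = (C + C)*(C - 2) = (2*C)*(-2 + C) = 2*C*(-2 + C))
c(Q, J) = (198 + J)*(210 + Q) (c(Q, J) = (Q + 210)*(J + 2*11*(-2 + 11)) = (210 + Q)*(J + 2*11*9) = (210 + Q)*(J + 198) = (210 + Q)*(198 + J) = (198 + J)*(210 + Q))
sqrt(u + c(-2, -174)) = sqrt(5103 + (41580 + 198*(-2) + 210*(-174) - 174*(-2))) = sqrt(5103 + (41580 - 396 - 36540 + 348)) = sqrt(5103 + 4992) = sqrt(10095)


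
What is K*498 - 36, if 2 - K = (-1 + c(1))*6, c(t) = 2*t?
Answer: -2028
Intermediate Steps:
K = -4 (K = 2 - (-1 + 2*1)*6 = 2 - (-1 + 2)*6 = 2 - 6 = -4)
K*498 - 36 = -4*498 - 36 = -1992 - 36 = -2028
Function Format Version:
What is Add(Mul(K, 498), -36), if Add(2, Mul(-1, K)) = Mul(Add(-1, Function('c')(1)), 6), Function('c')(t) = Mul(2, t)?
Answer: -2028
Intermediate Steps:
K = -4 (K = Add(2, Mul(-1, Mul(Add(-1, Mul(2, 1)), 6))) = Add(2, Mul(-1, Mul(Add(-1, 2), 6))) = Add(2, Mul(-1, Mul(1, 6))) = Add(2, Mul(-1, 6)) = Add(2, -6) = -4)
Add(Mul(K, 498), -36) = Add(Mul(-4, 498), -36) = Add(-1992, -36) = -2028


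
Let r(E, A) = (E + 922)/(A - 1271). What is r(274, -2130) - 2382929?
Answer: -8104342725/3401 ≈ -2.3829e+6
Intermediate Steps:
r(E, A) = (922 + E)/(-1271 + A)
r(274, -2130) - 2382929 = (922 + 274)/(-1271 - 2130) - 2382929 = 1196/(-3401) - 2382929 = -1/3401*1196 - 2382929 = -1196/3401 - 2382929 = -8104342725/3401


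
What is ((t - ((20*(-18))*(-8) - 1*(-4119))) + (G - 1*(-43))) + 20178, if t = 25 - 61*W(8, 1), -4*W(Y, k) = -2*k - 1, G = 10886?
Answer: 96349/4 ≈ 24087.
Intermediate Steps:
W(Y, k) = ¼ + k/2 (W(Y, k) = -(-2*k - 1)/4 = -(-1 - 2*k)/4 = ¼ + k/2)
t = -83/4 (t = 25 - 61*(¼ + (½)*1) = 25 - 61*(¼ + ½) = 25 - 61*¾ = 25 - 183/4 = -83/4 ≈ -20.750)
((t - ((20*(-18))*(-8) - 1*(-4119))) + (G - 1*(-43))) + 20178 = ((-83/4 - ((20*(-18))*(-8) - 1*(-4119))) + (10886 - 1*(-43))) + 20178 = ((-83/4 - (-360*(-8) + 4119)) + (10886 + 43)) + 20178 = ((-83/4 - (2880 + 4119)) + 10929) + 20178 = ((-83/4 - 1*6999) + 10929) + 20178 = ((-83/4 - 6999) + 10929) + 20178 = (-28079/4 + 10929) + 20178 = 15637/4 + 20178 = 96349/4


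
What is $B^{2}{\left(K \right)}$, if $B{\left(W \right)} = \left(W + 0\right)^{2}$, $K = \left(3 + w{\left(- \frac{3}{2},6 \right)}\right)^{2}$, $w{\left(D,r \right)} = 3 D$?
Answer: $\frac{6561}{256} \approx 25.629$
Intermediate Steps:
$K = \frac{9}{4}$ ($K = \left(3 + 3 \left(- \frac{3}{2}\right)\right)^{2} = \left(3 - \frac{9}{2}\right)^{2} = \left(- \frac{3}{2}\right)^{2} = \frac{9}{4} \approx 2.25$)
$B{\left(W \right)} = W^{2}$
$B^{2}{\left(K \right)} = \left(\left(\frac{9}{4}\right)^{2}\right)^{2} = \left(\frac{81}{16}\right)^{2} = \frac{6561}{256}$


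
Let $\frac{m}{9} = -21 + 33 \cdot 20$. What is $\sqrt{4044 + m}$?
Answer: $\sqrt{9795} \approx 98.97$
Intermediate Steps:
$m = 5751$ ($m = 9 \left(-21 + 33 \cdot 20\right) = 9 \left(-21 + 660\right) = 9 \cdot 639 = 5751$)
$\sqrt{4044 + m} = \sqrt{4044 + 5751} = \sqrt{9795}$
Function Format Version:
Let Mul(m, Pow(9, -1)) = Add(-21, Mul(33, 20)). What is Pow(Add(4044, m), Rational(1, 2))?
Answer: Pow(9795, Rational(1, 2)) ≈ 98.970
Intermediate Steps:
m = 5751 (m = Mul(9, Add(-21, Mul(33, 20))) = Mul(9, Add(-21, 660)) = Mul(9, 639) = 5751)
Pow(Add(4044, m), Rational(1, 2)) = Pow(Add(4044, 5751), Rational(1, 2)) = Pow(9795, Rational(1, 2))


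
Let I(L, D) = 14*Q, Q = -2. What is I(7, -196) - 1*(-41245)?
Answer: 41217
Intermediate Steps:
I(L, D) = -28 (I(L, D) = 14*(-2) = -28)
I(7, -196) - 1*(-41245) = -28 - 1*(-41245) = -28 + 41245 = 41217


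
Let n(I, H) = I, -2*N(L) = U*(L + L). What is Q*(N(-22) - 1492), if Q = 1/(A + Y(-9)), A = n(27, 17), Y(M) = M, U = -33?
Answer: -1109/9 ≈ -123.22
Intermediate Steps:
N(L) = 33*L (N(L) = -(-33)*(L + L)/2 = -(-33)*2*L/2 = -(-33)*L = 33*L)
A = 27
Q = 1/18 (Q = 1/(27 - 9) = 1/18 ≈ 0.055556)
Q*(N(-22) - 1492) = (33*(-22) - 1492)/18 = (-726 - 1492)/18 = (1/18)*(-2218) = -1109/9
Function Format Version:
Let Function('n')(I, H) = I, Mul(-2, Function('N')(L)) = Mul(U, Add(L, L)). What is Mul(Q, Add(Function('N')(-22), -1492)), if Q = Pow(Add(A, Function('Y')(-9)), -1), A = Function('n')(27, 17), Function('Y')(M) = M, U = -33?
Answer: Rational(-1109, 9) ≈ -123.22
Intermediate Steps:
Function('N')(L) = Mul(33, L) (Function('N')(L) = Mul(Rational(-1, 2), Mul(-33, Add(L, L))) = Mul(Rational(-1, 2), Mul(-33, Mul(2, L))) = Mul(Rational(-1, 2), Mul(-66, L)) = Mul(33, L))
A = 27
Q = Rational(1, 18) (Q = Pow(Add(27, -9), -1) = Pow(18, -1) = Rational(1, 18) ≈ 0.055556)
Mul(Q, Add(Function('N')(-22), -1492)) = Mul(Rational(1, 18), Add(Mul(33, -22), -1492)) = Mul(Rational(1, 18), Add(-726, -1492)) = Mul(Rational(1, 18), -2218) = Rational(-1109, 9)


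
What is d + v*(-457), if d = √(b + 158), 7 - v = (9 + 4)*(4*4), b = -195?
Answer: 91857 + I*√37 ≈ 91857.0 + 6.0828*I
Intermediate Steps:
v = -201 (v = 7 - (9 + 4)*4*4 = 7 - 13*16 = 7 - 1*208 = 7 - 208 = -201)
d = I*√37 (d = √(-195 + 158) = √(-37) = I*√37 ≈ 6.0828*I)
d + v*(-457) = I*√37 - 201*(-457) = I*√37 + 91857 = 91857 + I*√37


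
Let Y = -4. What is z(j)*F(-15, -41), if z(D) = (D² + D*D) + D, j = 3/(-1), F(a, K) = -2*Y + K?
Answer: -495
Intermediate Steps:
F(a, K) = 8 + K (F(a, K) = -2*(-4) + K = 8 + K)
j = -3 (j = 3*(-1) = -3)
z(D) = D + 2*D² (z(D) = (D² + D²) + D = 2*D² + D = D + 2*D²)
z(j)*F(-15, -41) = (-3*(1 + 2*(-3)))*(8 - 41) = -3*(1 - 6)*(-33) = -3*(-5)*(-33) = 15*(-33) = -495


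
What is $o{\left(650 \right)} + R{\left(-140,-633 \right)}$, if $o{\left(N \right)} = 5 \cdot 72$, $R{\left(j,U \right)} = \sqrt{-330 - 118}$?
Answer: $360 + 8 i \sqrt{7} \approx 360.0 + 21.166 i$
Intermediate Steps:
$R{\left(j,U \right)} = 8 i \sqrt{7}$ ($R{\left(j,U \right)} = \sqrt{-448} = 8 i \sqrt{7}$)
$o{\left(N \right)} = 360$
$o{\left(650 \right)} + R{\left(-140,-633 \right)} = 360 + 8 i \sqrt{7}$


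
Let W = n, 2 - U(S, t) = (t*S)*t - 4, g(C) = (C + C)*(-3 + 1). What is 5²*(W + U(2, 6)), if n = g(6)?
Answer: -2250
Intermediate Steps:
g(C) = -4*C (g(C) = (2*C)*(-2) = -4*C)
U(S, t) = 6 - S*t² (U(S, t) = 2 - ((t*S)*t - 4) = 2 - ((S*t)*t - 4) = 2 - (S*t² - 4) = 2 - (-4 + S*t²) = 2 + (4 - S*t²) = 6 - S*t²)
n = -24 (n = -4*6 = -24)
W = -24
5²*(W + U(2, 6)) = 5²*(-24 + (6 - 1*2*6²)) = 25*(-24 + (6 - 1*2*36)) = 25*(-24 + (6 - 72)) = 25*(-24 - 66) = 25*(-90) = -2250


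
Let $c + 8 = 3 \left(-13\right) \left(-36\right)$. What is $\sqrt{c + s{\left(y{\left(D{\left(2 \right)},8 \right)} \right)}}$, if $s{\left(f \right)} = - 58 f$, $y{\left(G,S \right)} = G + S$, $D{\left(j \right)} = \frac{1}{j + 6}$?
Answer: $\frac{3 \sqrt{411}}{2} \approx 30.41$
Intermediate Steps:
$D{\left(j \right)} = \frac{1}{6 + j}$
$c = 1396$ ($c = -8 + 3 \left(-13\right) \left(-36\right) = -8 - -1404 = -8 + 1404 = 1396$)
$\sqrt{c + s{\left(y{\left(D{\left(2 \right)},8 \right)} \right)}} = \sqrt{1396 - 58 \left(\frac{1}{6 + 2} + 8\right)} = \sqrt{1396 - 58 \left(\frac{1}{8} + 8\right)} = \sqrt{1396 - \frac{1885}{4}} = \sqrt{\frac{3699}{4}} = \frac{3 \sqrt{411}}{2}$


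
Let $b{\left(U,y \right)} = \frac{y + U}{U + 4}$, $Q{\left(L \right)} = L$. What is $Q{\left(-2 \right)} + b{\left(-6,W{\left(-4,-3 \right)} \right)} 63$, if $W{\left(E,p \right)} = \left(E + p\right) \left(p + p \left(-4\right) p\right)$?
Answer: $- \frac{16825}{2} \approx -8412.5$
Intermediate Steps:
$W{\left(E,p \right)} = \left(E + p\right) \left(p - 4 p^{2}\right)$ ($W{\left(E,p \right)} = \left(E + p\right) \left(p + - 4 p p\right) = \left(E + p\right) \left(p - 4 p^{2}\right)$)
$b{\left(U,y \right)} = \frac{U + y}{4 + U}$
$Q{\left(-2 \right)} + b{\left(-6,W{\left(-4,-3 \right)} \right)} 63 = -2 + \frac{-6 - 3 \left(-4 - 3 - 4 \left(-3\right)^{2} - \left(-16\right) \left(-3\right)\right)}{4 - 6} \cdot 63 = -2 + \frac{-6 - 3 \left(-4 - 3 - 36 - 48\right)}{-2} \cdot 63 = -2 + - \frac{-6 - 3 \left(-4 - 3 - 36 - 48\right)}{2} \cdot 63 = -2 + - \frac{-6 - -273}{2} \cdot 63 = -2 + - \frac{-6 + 273}{2} \cdot 63 = -2 + \left(- \frac{1}{2}\right) 267 \cdot 63 = -2 - \frac{16821}{2} = - \frac{16825}{2}$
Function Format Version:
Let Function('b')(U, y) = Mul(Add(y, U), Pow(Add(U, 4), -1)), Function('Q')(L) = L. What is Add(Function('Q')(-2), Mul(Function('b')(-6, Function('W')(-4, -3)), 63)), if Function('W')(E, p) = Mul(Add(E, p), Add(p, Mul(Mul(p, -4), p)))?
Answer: Rational(-16825, 2) ≈ -8412.5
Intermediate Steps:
Function('W')(E, p) = Mul(Add(E, p), Add(p, Mul(-4, Pow(p, 2)))) (Function('W')(E, p) = Mul(Add(E, p), Add(p, Mul(Mul(-4, p), p))) = Mul(Add(E, p), Add(p, Mul(-4, Pow(p, 2)))))
Function('b')(U, y) = Mul(Pow(Add(4, U), -1), Add(U, y)) (Function('b')(U, y) = Mul(Add(U, y), Pow(Add(4, U), -1)) = Mul(Pow(Add(4, U), -1), Add(U, y)))
Add(Function('Q')(-2), Mul(Function('b')(-6, Function('W')(-4, -3)), 63)) = Add(-2, Mul(Mul(Pow(Add(4, -6), -1), Add(-6, Mul(-3, Add(-4, -3, Mul(-4, Pow(-3, 2)), Mul(-4, -4, -3))))), 63)) = Add(-2, Mul(Mul(Pow(-2, -1), Add(-6, Mul(-3, Add(-4, -3, Mul(-4, 9), -48)))), 63)) = Add(-2, Mul(Mul(Rational(-1, 2), Add(-6, Mul(-3, Add(-4, -3, -36, -48)))), 63)) = Add(-2, Mul(Mul(Rational(-1, 2), Add(-6, Mul(-3, -91))), 63)) = Add(-2, Mul(Mul(Rational(-1, 2), Add(-6, 273)), 63)) = Add(-2, Mul(Mul(Rational(-1, 2), 267), 63)) = Add(-2, Mul(Rational(-267, 2), 63)) = Add(-2, Rational(-16821, 2)) = Rational(-16825, 2)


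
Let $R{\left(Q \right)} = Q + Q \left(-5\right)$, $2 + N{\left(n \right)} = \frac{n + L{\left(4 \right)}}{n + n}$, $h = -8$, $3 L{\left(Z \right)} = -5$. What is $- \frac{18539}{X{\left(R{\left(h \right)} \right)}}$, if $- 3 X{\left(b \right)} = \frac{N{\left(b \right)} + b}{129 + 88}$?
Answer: $\frac{2317226688}{5851} \approx 3.9604 \cdot 10^{5}$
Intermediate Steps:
$L{\left(Z \right)} = - \frac{5}{3}$ ($L{\left(Z \right)} = \frac{1}{3} \left(-5\right) = - \frac{5}{3}$)
$N{\left(n \right)} = -2 + \frac{- \frac{5}{3} + n}{2 n}$ ($N{\left(n \right)} = -2 + \frac{n - \frac{5}{3}}{n + n} = -2 + \frac{- \frac{5}{3} + n}{2 n}$)
$R{\left(Q \right)} = - 4 Q$ ($R{\left(Q \right)} = Q - 5 Q = - 4 Q$)
$X{\left(b \right)} = - \frac{b}{651} - \frac{-5 - 9 b}{3906 b}$ ($X{\left(b \right)} = - \frac{\left(\frac{-5 - 9 b}{6 b} + b\right) \frac{1}{129 + 88}}{3} = - \frac{\left(b + \frac{-5 - 9 b}{6 b}\right) \frac{1}{217}}{3} = - \frac{\frac{b}{217} + \frac{-5 - 9 b}{1302 b}}{3} = - \frac{b}{651} - \frac{-5 - 9 b}{3906 b}$)
$- \frac{18539}{X{\left(R{\left(h \right)} \right)}} = - \frac{18539}{\frac{1}{434} - \frac{\left(-4\right) \left(-8\right)}{651} + \frac{5}{3906 \left(\left(-4\right) \left(-8\right)\right)}} = - \frac{18539}{\frac{1}{434} - \frac{32}{651} + \frac{5}{3906 \cdot 32}} = - \frac{18539}{\frac{1}{434} - \frac{32}{651} + \frac{5}{3906} \cdot \frac{1}{32}} = - \frac{18539}{\frac{1}{434} - \frac{32}{651} + \frac{5}{124992}} = - \frac{18539}{- \frac{5851}{124992}} = \left(-18539\right) \left(- \frac{124992}{5851}\right) = \frac{2317226688}{5851}$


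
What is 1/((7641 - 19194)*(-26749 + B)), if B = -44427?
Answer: 1/822296328 ≈ 1.2161e-9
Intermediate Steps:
1/((7641 - 19194)*(-26749 + B)) = 1/((7641 - 19194)*(-26749 - 44427)) = 1/(-11553*(-71176)) = 1/822296328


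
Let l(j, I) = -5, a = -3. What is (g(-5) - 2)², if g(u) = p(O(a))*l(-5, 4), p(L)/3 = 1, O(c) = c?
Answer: 289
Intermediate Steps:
p(L) = 3 (p(L) = 3*1 = 3)
g(u) = -15 (g(u) = 3*(-5) = -15)
(g(-5) - 2)² = (-15 - 2)² = (-17)² = 289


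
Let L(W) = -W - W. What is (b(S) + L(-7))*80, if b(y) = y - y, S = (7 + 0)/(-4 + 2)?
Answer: 1120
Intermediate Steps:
L(W) = -2*W
S = -7/2 (S = 7/(-2) = 7*(-½) = -7/2 ≈ -3.5000)
b(y) = 0
(b(S) + L(-7))*80 = (0 - 2*(-7))*80 = (0 + 14)*80 = 14*80 = 1120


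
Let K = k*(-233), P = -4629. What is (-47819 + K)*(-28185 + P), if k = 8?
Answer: 1630297962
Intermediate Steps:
K = -1864 (K = 8*(-233) = -1864)
(-47819 + K)*(-28185 + P) = (-47819 - 1864)*(-28185 - 4629) = -49683*(-32814) = 1630297962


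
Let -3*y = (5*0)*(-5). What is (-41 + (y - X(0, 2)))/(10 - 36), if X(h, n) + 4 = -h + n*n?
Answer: 41/26 ≈ 1.5769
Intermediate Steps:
y = 0 (y = -5*0*(-5)/3 = -0*(-5) = -1/3*0 = 0)
X(h, n) = -4 + n**2 - h (X(h, n) = -4 + (-h + n*n) = -4 + (-h + n**2) = -4 + (n**2 - h) = -4 + n**2 - h)
(-41 + (y - X(0, 2)))/(10 - 36) = (-41 + (0 - (-4 + 2**2 - 1*0)))/(10 - 36) = (-41 + (0 - (-4 + 4 + 0)))/(-26) = (-41 + (0 - 1*0))*(-1/26) = (-41 + (0 + 0))*(-1/26) = (-41 + 0)*(-1/26) = -41*(-1/26) = 41/26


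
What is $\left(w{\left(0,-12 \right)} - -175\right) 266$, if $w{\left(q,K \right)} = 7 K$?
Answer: $24206$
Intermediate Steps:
$\left(w{\left(0,-12 \right)} - -175\right) 266 = \left(7 \left(-12\right) - -175\right) 266 = \left(-84 + 175\right) 266 = 91 \cdot 266 = 24206$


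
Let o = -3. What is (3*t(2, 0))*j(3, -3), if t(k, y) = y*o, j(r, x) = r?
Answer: 0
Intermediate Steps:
t(k, y) = -3*y (t(k, y) = y*(-3) = -3*y)
(3*t(2, 0))*j(3, -3) = (3*(-3*0))*3 = (3*0)*3 = 0*3 = 0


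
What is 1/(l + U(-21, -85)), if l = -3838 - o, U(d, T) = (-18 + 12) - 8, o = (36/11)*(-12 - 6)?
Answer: -11/41724 ≈ -0.00026364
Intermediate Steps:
o = -648/11 (o = (36*(1/11))*(-18) = (36/11)*(-18) = -648/11 ≈ -58.909)
U(d, T) = -14 (U(d, T) = -6 - 8 = -14)
l = -41570/11 (l = -3838 - 1*(-648/11) = -3838 + 648/11 = -41570/11 ≈ -3779.1)
1/(l + U(-21, -85)) = 1/(-41570/11 - 14) = 1/(-41724/11) = -11/41724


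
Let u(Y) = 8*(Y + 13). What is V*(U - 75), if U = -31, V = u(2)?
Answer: -12720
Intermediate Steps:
u(Y) = 104 + 8*Y (u(Y) = 8*(13 + Y) = 104 + 8*Y)
V = 120 (V = 104 + 8*2 = 104 + 16 = 120)
V*(U - 75) = 120*(-31 - 75) = 120*(-106) = -12720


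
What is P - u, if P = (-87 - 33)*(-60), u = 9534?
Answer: -2334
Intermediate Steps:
P = 7200 (P = -120*(-60) = 7200)
P - u = 7200 - 1*9534 = 7200 - 9534 = -2334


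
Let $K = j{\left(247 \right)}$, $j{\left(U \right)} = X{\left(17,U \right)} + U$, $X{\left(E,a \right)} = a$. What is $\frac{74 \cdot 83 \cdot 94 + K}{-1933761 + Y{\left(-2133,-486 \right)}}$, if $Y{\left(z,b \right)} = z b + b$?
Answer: $- \frac{192614}{299203} \approx -0.64376$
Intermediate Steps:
$j{\left(U \right)} = 2 U$ ($j{\left(U \right)} = U + U = 2 U$)
$Y{\left(z,b \right)} = b + b z$ ($Y{\left(z,b \right)} = b z + b = b + b z$)
$K = 494$ ($K = 2 \cdot 247 = 494$)
$\frac{74 \cdot 83 \cdot 94 + K}{-1933761 + Y{\left(-2133,-486 \right)}} = \frac{74 \cdot 83 \cdot 94 + 494}{-1933761 - 486 \left(1 - 2133\right)} = \frac{6142 \cdot 94 + 494}{-1933761 - -1036152} = \frac{577348 + 494}{-1933761 + 1036152} = \frac{577842}{-897609} = 577842 \left(- \frac{1}{897609}\right) = - \frac{192614}{299203}$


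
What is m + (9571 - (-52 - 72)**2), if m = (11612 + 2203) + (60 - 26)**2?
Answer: 9166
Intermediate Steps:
m = 14971 (m = 13815 + 34**2 = 13815 + 1156 = 14971)
m + (9571 - (-52 - 72)**2) = 14971 + (9571 - (-52 - 72)**2) = 14971 + (9571 - 1*(-124)**2) = 14971 + (9571 - 1*15376) = 14971 + (9571 - 15376) = 14971 - 5805 = 9166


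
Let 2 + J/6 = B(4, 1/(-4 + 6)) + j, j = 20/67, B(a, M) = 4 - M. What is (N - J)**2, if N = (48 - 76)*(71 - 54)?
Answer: 1063738225/4489 ≈ 2.3697e+5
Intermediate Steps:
N = -476 (N = -28*17 = -476)
j = 20/67 (j = 20*(1/67) = 20/67 ≈ 0.29851)
J = 723/67 (J = -12 + 6*((4 - 1/(-4 + 6)) + 20/67) = -12 + 6*((4 - 1/2) + 20/67) = -12 + 6*(7/2 + 20/67) = -12 + 6*(509/134) = -12 + 1527/67 = 723/67 ≈ 10.791)
(N - J)**2 = (-476 - 1*723/67)**2 = (-476 - 723/67)**2 = (-32615/67)**2 = 1063738225/4489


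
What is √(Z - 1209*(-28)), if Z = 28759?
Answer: √62611 ≈ 250.22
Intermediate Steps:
√(Z - 1209*(-28)) = √(28759 - 1209*(-28)) = √(28759 + 33852) = √62611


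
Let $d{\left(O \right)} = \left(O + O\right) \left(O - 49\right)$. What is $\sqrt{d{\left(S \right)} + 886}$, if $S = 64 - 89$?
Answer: $\sqrt{4586} \approx 67.72$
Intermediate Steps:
$S = -25$ ($S = 64 - 89 = -25$)
$d{\left(O \right)} = 2 O \left(-49 + O\right)$
$\sqrt{d{\left(S \right)} + 886} = \sqrt{2 \left(-25\right) \left(-49 - 25\right) + 886} = \sqrt{2 \left(-25\right) \left(-74\right) + 886} = \sqrt{3700 + 886} = \sqrt{4586}$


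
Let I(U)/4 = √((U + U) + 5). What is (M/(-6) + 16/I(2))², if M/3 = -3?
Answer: 289/36 ≈ 8.0278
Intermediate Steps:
M = -9 (M = 3*(-3) = -9)
I(U) = 4*√(5 + 2*U) (I(U) = 4*√((U + U) + 5) = 4*√(2*U + 5) = 4*√(5 + 2*U))
(M/(-6) + 16/I(2))² = (-9/(-6) + 16/((4*√(5 + 2*2))))² = (-9*(-⅙) + 16/((4*√(5 + 4))))² = (3/2 + 16/((4*√9)))² = (3/2 + 16/((4*3)))² = (3/2 + 16/12)² = (3/2 + 16*(1/12))² = (3/2 + 4/3)² = (17/6)² = 289/36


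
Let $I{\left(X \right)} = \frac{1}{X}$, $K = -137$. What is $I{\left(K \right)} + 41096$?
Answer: $\frac{5630151}{137} \approx 41096.0$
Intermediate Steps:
$I{\left(K \right)} + 41096 = \frac{1}{-137} + 41096 = - \frac{1}{137} + 41096 = \frac{5630151}{137}$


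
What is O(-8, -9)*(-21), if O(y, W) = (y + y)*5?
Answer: 1680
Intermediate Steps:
O(y, W) = 10*y (O(y, W) = (2*y)*5 = 10*y)
O(-8, -9)*(-21) = (10*(-8))*(-21) = -80*(-21) = 1680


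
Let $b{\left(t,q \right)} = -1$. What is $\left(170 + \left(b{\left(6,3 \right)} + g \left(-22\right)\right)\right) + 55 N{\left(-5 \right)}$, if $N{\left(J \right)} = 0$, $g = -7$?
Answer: $323$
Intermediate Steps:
$\left(170 + \left(b{\left(6,3 \right)} + g \left(-22\right)\right)\right) + 55 N{\left(-5 \right)} = \left(170 - -153\right) + 55 \cdot 0 = \left(170 + \left(-1 + 154\right)\right) + 0 = \left(170 + 153\right) + 0 = 323 + 0 = 323$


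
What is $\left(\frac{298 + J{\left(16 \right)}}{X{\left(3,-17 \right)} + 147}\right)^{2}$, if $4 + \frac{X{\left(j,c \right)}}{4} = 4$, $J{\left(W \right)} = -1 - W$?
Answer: $\frac{78961}{21609} \approx 3.6541$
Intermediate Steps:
$X{\left(j,c \right)} = 0$ ($X{\left(j,c \right)} = -16 + 4 \cdot 4 = -16 + 16 = 0$)
$\left(\frac{298 + J{\left(16 \right)}}{X{\left(3,-17 \right)} + 147}\right)^{2} = \left(\frac{298 - 17}{0 + 147}\right)^{2} = \left(\frac{298 - 17}{147}\right)^{2} = \left(\left(298 - 17\right) \frac{1}{147}\right)^{2} = \left(281 \cdot \frac{1}{147}\right)^{2} = \left(\frac{281}{147}\right)^{2} = \frac{78961}{21609}$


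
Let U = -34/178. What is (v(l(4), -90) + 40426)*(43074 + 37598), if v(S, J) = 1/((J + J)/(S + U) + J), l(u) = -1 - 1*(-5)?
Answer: 25290960281392/7755 ≈ 3.2612e+9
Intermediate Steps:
l(u) = 4 (l(u) = -1 + 5 = 4)
U = -17/89 (U = -34*1/178 = -17/89 ≈ -0.19101)
v(S, J) = 1/(J + 2*J/(-17/89 + S)) (v(S, J) = 1/((J + J)/(S - 17/89) + J) = 1/((2*J)/(-17/89 + S) + J) = 1/(2*J/(-17/89 + S) + J) = 1/(J + 2*J/(-17/89 + S)))
(v(l(4), -90) + 40426)*(43074 + 37598) = ((-17 + 89*4)/((-90)*(161 + 89*4)) + 40426)*(43074 + 37598) = (-(-17 + 356)/(90*(161 + 356)) + 40426)*80672 = (-1/90*339/517 + 40426)*80672 = (-1/90*1/517*339 + 40426)*80672 = (-113/15510 + 40426)*80672 = (627007147/15510)*80672 = 25290960281392/7755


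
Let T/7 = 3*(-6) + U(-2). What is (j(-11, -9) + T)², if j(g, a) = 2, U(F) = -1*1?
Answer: 17161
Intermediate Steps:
U(F) = -1
T = -133 (T = 7*(3*(-6) - 1) = 7*(-18 - 1) = 7*(-19) = -133)
(j(-11, -9) + T)² = (2 - 133)² = (-131)² = 17161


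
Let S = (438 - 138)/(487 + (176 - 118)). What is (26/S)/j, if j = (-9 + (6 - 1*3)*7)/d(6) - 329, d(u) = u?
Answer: -13/90 ≈ -0.14444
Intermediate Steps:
S = 60/109 (S = 300/(487 + 58) = 300/545 = 300*(1/545) = 60/109 ≈ 0.55046)
j = -327 (j = (-9 + (6 - 1*3)*7)/6 - 329 = (-9 + (6 - 3)*7)*(1/6) - 329 = (-9 + 3*7)*(1/6) - 329 = (-9 + 21)*(1/6) - 329 = 12*(1/6) - 329 = 2 - 329 = -327)
(26/S)/j = (26/(60/109))/(-327) = (26*(109/60))*(-1/327) = (1417/30)*(-1/327) = -13/90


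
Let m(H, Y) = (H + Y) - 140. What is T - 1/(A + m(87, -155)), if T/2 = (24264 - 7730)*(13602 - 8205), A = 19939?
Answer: 3521352029075/19731 ≈ 1.7847e+8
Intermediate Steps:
m(H, Y) = -140 + H + Y
T = 178467996 (T = 2*((24264 - 7730)*(13602 - 8205)) = 2*(16534*5397) = 2*89233998 = 178467996)
T - 1/(A + m(87, -155)) = 178467996 - 1/(19939 + (-140 + 87 - 155)) = 178467996 - 1/(19939 - 208) = 178467996 - 1/19731 = 3521352029075/19731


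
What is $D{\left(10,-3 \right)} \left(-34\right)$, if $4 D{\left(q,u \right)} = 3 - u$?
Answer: $-51$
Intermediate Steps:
$D{\left(q,u \right)} = \frac{3}{4} - \frac{u}{4}$ ($D{\left(q,u \right)} = \frac{3 - u}{4} = \frac{3}{4} - \frac{u}{4}$)
$D{\left(10,-3 \right)} \left(-34\right) = \left(\frac{3}{4} - - \frac{3}{4}\right) \left(-34\right) = \left(\frac{3}{4} + \frac{3}{4}\right) \left(-34\right) = \frac{3}{2} \left(-34\right) = -51$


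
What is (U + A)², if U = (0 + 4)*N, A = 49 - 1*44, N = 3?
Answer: 289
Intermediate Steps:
A = 5 (A = 49 - 44 = 5)
U = 12 (U = (0 + 4)*3 = 4*3 = 12)
(U + A)² = (12 + 5)² = 17² = 289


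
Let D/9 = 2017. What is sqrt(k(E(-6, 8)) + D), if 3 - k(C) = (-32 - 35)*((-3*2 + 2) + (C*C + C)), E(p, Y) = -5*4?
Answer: 2*sqrt(10837) ≈ 208.20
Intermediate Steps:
E(p, Y) = -20
D = 18153 (D = 9*2017 = 18153)
k(C) = -265 + 67*C + 67*C**2 (k(C) = 3 - (-32 - 35)*((-3*2 + 2) + (C*C + C)) = 3 - (-67)*((-6 + 2) + (C**2 + C)) = 3 - (-67)*(-4 + (C + C**2)) = 3 - (-67)*(-4 + C + C**2) = 3 - (268 - 67*C - 67*C**2) = 3 + (-268 + 67*C + 67*C**2) = -265 + 67*C + 67*C**2)
sqrt(k(E(-6, 8)) + D) = sqrt((-265 + 67*(-20) + 67*(-20)**2) + 18153) = sqrt((-265 - 1340 + 67*400) + 18153) = sqrt((-265 - 1340 + 26800) + 18153) = sqrt(25195 + 18153) = sqrt(43348) = 2*sqrt(10837)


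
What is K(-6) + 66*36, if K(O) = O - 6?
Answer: 2364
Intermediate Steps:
K(O) = -6 + O
K(-6) + 66*36 = (-6 - 6) + 66*36 = -12 + 2376 = 2364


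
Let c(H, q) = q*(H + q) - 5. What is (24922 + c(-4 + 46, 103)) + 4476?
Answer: 44328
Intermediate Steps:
c(H, q) = -5 + q*(H + q)
(24922 + c(-4 + 46, 103)) + 4476 = (24922 + (-5 + 103**2 + (-4 + 46)*103)) + 4476 = (24922 + (-5 + 10609 + 42*103)) + 4476 = (24922 + (-5 + 10609 + 4326)) + 4476 = (24922 + 14930) + 4476 = 39852 + 4476 = 44328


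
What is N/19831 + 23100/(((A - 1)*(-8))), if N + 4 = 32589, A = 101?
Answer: -617183/22664 ≈ -27.232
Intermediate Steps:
N = 32585 (N = -4 + 32589 = 32585)
N/19831 + 23100/(((A - 1)*(-8))) = 32585/19831 + 23100/(((101 - 1)*(-8))) = 32585*(1/19831) + 23100/((100*(-8))) = 4655/2833 + 23100/(-800) = 4655/2833 + 23100*(-1/800) = 4655/2833 - 231/8 = -617183/22664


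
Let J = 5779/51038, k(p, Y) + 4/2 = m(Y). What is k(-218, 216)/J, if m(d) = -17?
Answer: -969722/5779 ≈ -167.80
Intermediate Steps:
k(p, Y) = -19 (k(p, Y) = -2 - 17 = -19)
J = 5779/51038 (J = 5779*(1/51038) = 5779/51038 ≈ 0.11323)
k(-218, 216)/J = -19/5779/51038 = -19*51038/5779 = -969722/5779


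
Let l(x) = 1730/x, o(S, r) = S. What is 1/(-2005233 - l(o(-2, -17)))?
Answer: -1/2004368 ≈ -4.9891e-7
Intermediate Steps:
1/(-2005233 - l(o(-2, -17))) = 1/(-2005233 - 1730/(-2)) = 1/(-2005233 - 1730*(-1)/2) = 1/(-2005233 - 1*(-865)) = 1/(-2005233 + 865) = 1/(-2004368) = -1/2004368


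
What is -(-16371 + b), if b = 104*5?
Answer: 15851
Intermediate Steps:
b = 520
-(-16371 + b) = -(-16371 + 520) = -1*(-15851) = 15851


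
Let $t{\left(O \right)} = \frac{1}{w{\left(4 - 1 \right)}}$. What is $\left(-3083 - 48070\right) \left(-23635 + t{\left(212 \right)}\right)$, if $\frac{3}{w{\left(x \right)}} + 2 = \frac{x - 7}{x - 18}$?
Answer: $\frac{18135460651}{15} \approx 1.209 \cdot 10^{9}$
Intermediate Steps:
$w{\left(x \right)} = \frac{3}{-2 + \frac{-7 + x}{-18 + x}}$ ($w{\left(x \right)} = \frac{3}{-2 + \frac{x - 7}{x - 18}} = \frac{3}{-2 + \frac{-7 + x}{x - 18}} = \frac{3}{-2 + \frac{-7 + x}{-18 + x}}$)
$t{\left(O \right)} = - \frac{26}{45}$ ($t{\left(O \right)} = \frac{1}{3 \frac{1}{-29 + \left(4 - 1\right)} \left(18 - \left(4 - 1\right)\right)} = \frac{1}{3 \frac{1}{-29 + 3} \left(18 - 3\right)} = \frac{1}{3 \frac{1}{-26} \left(18 - 3\right)} = \frac{1}{3 \left(- \frac{1}{26}\right) 15} = \frac{1}{- \frac{45}{26}} = - \frac{26}{45}$)
$\left(-3083 - 48070\right) \left(-23635 + t{\left(212 \right)}\right) = \left(-3083 - 48070\right) \left(-23635 - \frac{26}{45}\right) = \left(-51153\right) \left(- \frac{1063601}{45}\right) = \frac{18135460651}{15}$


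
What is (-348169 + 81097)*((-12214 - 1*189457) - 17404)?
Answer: 58508798400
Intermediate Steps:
(-348169 + 81097)*((-12214 - 1*189457) - 17404) = -267072*((-12214 - 189457) - 17404) = -267072*(-201671 - 17404) = -267072*(-219075) = 58508798400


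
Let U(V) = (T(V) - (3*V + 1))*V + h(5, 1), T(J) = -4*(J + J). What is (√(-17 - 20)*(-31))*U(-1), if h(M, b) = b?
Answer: 279*I*√37 ≈ 1697.1*I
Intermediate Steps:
T(J) = -8*J
U(V) = 1 + V*(-1 - 11*V) (U(V) = (-8*V - (3*V + 1))*V + 1 = (-8*V - (1 + 3*V))*V + 1 = (-8*V + (-1 - 3*V))*V + 1 = (-1 - 11*V)*V + 1 = V*(-1 - 11*V) + 1 = 1 + V*(-1 - 11*V))
(√(-17 - 20)*(-31))*U(-1) = (√(-17 - 20)*(-31))*(1 - 1*(-1) - 11*(-1)²) = (√(-37)*(-31))*(1 + 1 - 11*1) = ((I*√37)*(-31))*(1 + 1 - 11) = -31*I*√37*(-9) = 279*I*√37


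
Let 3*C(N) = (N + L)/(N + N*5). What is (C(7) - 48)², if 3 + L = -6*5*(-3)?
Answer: 8862529/3969 ≈ 2232.9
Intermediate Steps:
L = 87 (L = -3 - 6*5*(-3) = -3 - 2*15*(-3) = -3 - 30*(-3) = -3 + 90 = 87)
C(N) = (87 + N)/(18*N) (C(N) = ((N + 87)/(N + N*5))/3 = ((87 + N)/(N + 5*N))/3 = ((87 + N)/((6*N)))/3 = ((87 + N)*(1/(6*N)))/3 = ((87 + N)/(6*N))/3 = (87 + N)/(18*N))
(C(7) - 48)² = ((1/18)*(87 + 7)/7 - 48)² = ((1/18)*(⅐)*94 - 48)² = (47/63 - 48)² = (-2977/63)² = 8862529/3969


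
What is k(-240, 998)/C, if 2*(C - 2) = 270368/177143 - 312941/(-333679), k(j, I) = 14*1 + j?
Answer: -26717222391844/382087027823 ≈ -69.924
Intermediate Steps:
k(j, I) = 14 + j
C = 382087027823/118217798194 (C = 2 + (270368/177143 - 312941/(-333679))/2 = 2 + (270368*(1/177143) - 312941*(-1/333679))/2 = 2 + (270368/177143 + 312941/333679)/2 = 2 + (½)*(145651431435/59108899097) = 2 + 145651431435/118217798194 = 382087027823/118217798194 ≈ 3.2321)
k(-240, 998)/C = (14 - 240)/(382087027823/118217798194) = -226*118217798194/382087027823 = -26717222391844/382087027823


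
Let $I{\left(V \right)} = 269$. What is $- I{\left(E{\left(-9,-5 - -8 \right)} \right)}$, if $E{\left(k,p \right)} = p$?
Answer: $-269$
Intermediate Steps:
$- I{\left(E{\left(-9,-5 - -8 \right)} \right)} = \left(-1\right) 269 = -269$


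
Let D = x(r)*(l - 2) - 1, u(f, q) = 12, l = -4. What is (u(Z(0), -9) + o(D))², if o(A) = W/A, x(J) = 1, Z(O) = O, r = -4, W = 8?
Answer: 5776/49 ≈ 117.88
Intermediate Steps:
D = -7 (D = 1*(-4 - 2) - 1 = 1*(-6) - 1 = -6 - 1 = -7)
o(A) = 8/A
(u(Z(0), -9) + o(D))² = (12 + 8/(-7))² = (12 + 8*(-⅐))² = (12 - 8/7)² = (76/7)² = 5776/49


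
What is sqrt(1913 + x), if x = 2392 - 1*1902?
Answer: 3*sqrt(267) ≈ 49.020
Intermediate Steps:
x = 490 (x = 2392 - 1902 = 490)
sqrt(1913 + x) = sqrt(1913 + 490) = sqrt(2403) = 3*sqrt(267)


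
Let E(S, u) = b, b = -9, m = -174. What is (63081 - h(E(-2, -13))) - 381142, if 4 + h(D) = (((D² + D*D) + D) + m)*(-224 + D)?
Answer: -322950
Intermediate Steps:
E(S, u) = -9
h(D) = -4 + (-224 + D)*(-174 + D + 2*D²) (h(D) = -4 + (((D² + D*D) + D) - 174)*(-224 + D) = -4 + (((D² + D²) + D) - 174)*(-224 + D) = -4 + ((2*D² + D) - 174)*(-224 + D) = -4 + ((D + 2*D²) - 174)*(-224 + D) = -4 + (-174 + D + 2*D²)*(-224 + D) = -4 + (-224 + D)*(-174 + D + 2*D²))
(63081 - h(E(-2, -13))) - 381142 = (63081 - (38972 - 447*(-9)² - 398*(-9) + 2*(-9)³)) - 381142 = (63081 - (38972 - 447*81 + 3582 + 2*(-729))) - 381142 = (63081 - (38972 - 36207 + 3582 - 1458)) - 381142 = (63081 - 1*4889) - 381142 = (63081 - 4889) - 381142 = 58192 - 381142 = -322950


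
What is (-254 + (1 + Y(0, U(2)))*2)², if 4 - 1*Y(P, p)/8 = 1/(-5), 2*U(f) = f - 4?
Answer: 853776/25 ≈ 34151.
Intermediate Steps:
U(f) = -2 + f/2 (U(f) = (f - 4)/2 = (-4 + f)/2 = -2 + f/2)
Y(P, p) = 168/5 (Y(P, p) = 32 - 8/(-5) = 32 - 8*(-⅕) = 32 + 8/5 = 168/5)
(-254 + (1 + Y(0, U(2)))*2)² = (-254 + (1 + 168/5)*2)² = (-254 + (173/5)*2)² = (-254 + 346/5)² = (-924/5)² = 853776/25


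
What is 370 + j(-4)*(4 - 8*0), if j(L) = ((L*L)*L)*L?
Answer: 1394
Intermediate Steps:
j(L) = L⁴ (j(L) = (L²*L)*L = L³*L = L⁴)
370 + j(-4)*(4 - 8*0) = 370 + (-4)⁴*(4 - 8*0) = 370 + 256*(4 + 0) = 370 + 256*4 = 370 + 1024 = 1394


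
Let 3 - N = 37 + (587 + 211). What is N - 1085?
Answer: -1917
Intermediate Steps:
N = -832 (N = 3 - (37 + (587 + 211)) = 3 - (37 + 798) = 3 - 1*835 = 3 - 835 = -832)
N - 1085 = -832 - 1085 = -1917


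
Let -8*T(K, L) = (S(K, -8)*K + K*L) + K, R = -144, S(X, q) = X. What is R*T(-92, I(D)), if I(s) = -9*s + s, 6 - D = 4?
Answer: 177192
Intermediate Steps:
D = 2 (D = 6 - 1*4 = 6 - 4 = 2)
I(s) = -8*s
T(K, L) = -K/8 - K²/8 - K*L/8 (T(K, L) = -((K*K + K*L) + K)/8 = -((K² + K*L) + K)/8 = -(K + K² + K*L)/8 = -K/8 - K²/8 - K*L/8)
R*T(-92, I(D)) = -(-18)*(-92)*(1 - 92 - 8*2) = -(-18)*(-92)*(1 - 92 - 16) = -(-18)*(-92)*(-107) = -144*(-2461/2) = 177192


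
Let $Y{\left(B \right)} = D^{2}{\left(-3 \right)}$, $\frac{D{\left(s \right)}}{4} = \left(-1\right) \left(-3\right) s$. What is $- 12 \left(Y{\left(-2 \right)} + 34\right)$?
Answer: $-15960$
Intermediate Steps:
$D{\left(s \right)} = 12 s$ ($D{\left(s \right)} = 4 \left(-1\right) \left(-3\right) s = 4 \cdot 3 s = 12 s$)
$Y{\left(B \right)} = 1296$ ($Y{\left(B \right)} = \left(12 \left(-3\right)\right)^{2} = \left(-36\right)^{2} = 1296$)
$- 12 \left(Y{\left(-2 \right)} + 34\right) = - 12 \left(1296 + 34\right) = \left(-12\right) 1330 = -15960$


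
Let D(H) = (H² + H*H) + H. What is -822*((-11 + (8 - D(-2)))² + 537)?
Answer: -507996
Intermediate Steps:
D(H) = H + 2*H² (D(H) = (H² + H²) + H = 2*H² + H = H + 2*H²)
-822*((-11 + (8 - D(-2)))² + 537) = -822*((-11 + (8 - (-2)*(1 + 2*(-2))))² + 537) = -822*((-11 + (8 - (-2)*(1 - 4)))² + 537) = -822*((-11 + (8 - (-2)*(-3)))² + 537) = -822*((-11 + (8 - 1*6))² + 537) = -822*((-11 + (8 - 6))² + 537) = -822*((-11 + 2)² + 537) = -822*((-9)² + 537) = -822*(81 + 537) = -822*618 = -507996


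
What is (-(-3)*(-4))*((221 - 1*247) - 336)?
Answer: 4344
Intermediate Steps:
(-(-3)*(-4))*((221 - 1*247) - 336) = (-3*(-1)*(-4))*((221 - 247) - 336) = (3*(-4))*(-26 - 336) = -12*(-362) = 4344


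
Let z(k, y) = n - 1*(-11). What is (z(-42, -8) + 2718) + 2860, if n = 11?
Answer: 5600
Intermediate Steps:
z(k, y) = 22 (z(k, y) = 11 - 1*(-11) = 11 + 11 = 22)
(z(-42, -8) + 2718) + 2860 = (22 + 2718) + 2860 = 2740 + 2860 = 5600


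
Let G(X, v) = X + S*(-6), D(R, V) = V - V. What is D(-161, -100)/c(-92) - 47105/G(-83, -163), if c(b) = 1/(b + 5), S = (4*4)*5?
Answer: 47105/563 ≈ 83.668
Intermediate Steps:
S = 80 (S = 16*5 = 80)
c(b) = 1/(5 + b)
D(R, V) = 0
G(X, v) = -480 + X (G(X, v) = X + 80*(-6) = X - 480 = -480 + X)
D(-161, -100)/c(-92) - 47105/G(-83, -163) = 0/(1/(5 - 92)) - 47105/(-480 - 83) = 0/(1/(-87)) - 47105/(-563) = 0/(-1/87) - 47105*(-1/563) = 0*(-87) + 47105/563 = 0 + 47105/563 = 47105/563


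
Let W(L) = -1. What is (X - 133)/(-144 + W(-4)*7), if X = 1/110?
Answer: 14629/16610 ≈ 0.88073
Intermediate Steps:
X = 1/110 ≈ 0.0090909
(X - 133)/(-144 + W(-4)*7) = (1/110 - 133)/(-144 - 1*7) = -14629/(110*(-144 - 7)) = -14629/110/(-151) = -14629/110*(-1/151) = 14629/16610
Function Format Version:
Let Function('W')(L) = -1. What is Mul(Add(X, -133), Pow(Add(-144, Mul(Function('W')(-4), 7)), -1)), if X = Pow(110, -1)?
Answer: Rational(14629, 16610) ≈ 0.88073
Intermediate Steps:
X = Rational(1, 110) ≈ 0.0090909
Mul(Add(X, -133), Pow(Add(-144, Mul(Function('W')(-4), 7)), -1)) = Mul(Add(Rational(1, 110), -133), Pow(Add(-144, Mul(-1, 7)), -1)) = Mul(Rational(-14629, 110), Pow(Add(-144, -7), -1)) = Mul(Rational(-14629, 110), Pow(-151, -1)) = Mul(Rational(-14629, 110), Rational(-1, 151)) = Rational(14629, 16610)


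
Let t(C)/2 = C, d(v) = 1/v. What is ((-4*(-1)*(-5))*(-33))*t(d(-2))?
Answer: -660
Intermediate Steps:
t(C) = 2*C
((-4*(-1)*(-5))*(-33))*t(d(-2)) = ((-4*(-1)*(-5))*(-33))*(2/(-2)) = ((4*(-5))*(-33))*(2*(-½)) = -20*(-33)*(-1) = 660*(-1) = -660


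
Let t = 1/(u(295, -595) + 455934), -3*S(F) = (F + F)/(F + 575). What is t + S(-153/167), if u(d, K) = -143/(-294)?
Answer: 6850374873/6425568608704 ≈ 0.0010661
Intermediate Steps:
u(d, K) = 143/294 (u(d, K) = -143*(-1/294) = 143/294)
S(F) = -2*F/(3*(575 + F)) (S(F) = -(F + F)/(3*(F + 575)) = -2*F/(3*(575 + F)))
t = 294/134044739 (t = 1/(143/294 + 455934) = 1/(134044739/294) = 294/134044739 ≈ 2.1933e-6)
t + S(-153/167) = 294/134044739 - 2*(-153/167)/(1725 + 3*(-153/167)) = 294/134044739 - 2*(-153/167)/(1725 - 459/167) = 294/134044739 - 2*(-153/167)/287616/167 = 294/134044739 - 2*(-153/167)*167/287616 = 294/134044739 + 51/47936 = 6850374873/6425568608704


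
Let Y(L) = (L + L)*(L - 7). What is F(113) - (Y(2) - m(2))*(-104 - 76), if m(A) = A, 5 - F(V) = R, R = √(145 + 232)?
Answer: -3955 - √377 ≈ -3974.4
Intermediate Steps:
Y(L) = 2*L*(-7 + L) (Y(L) = (2*L)*(-7 + L) = 2*L*(-7 + L))
R = √377 ≈ 19.416
F(V) = 5 - √377
F(113) - (Y(2) - m(2))*(-104 - 76) = (5 - √377) - (2*2*(-7 + 2) - 1*2)*(-104 - 76) = (5 - √377) - (2*2*(-5) - 2)*(-180) = (5 - √377) - (-20 - 2)*(-180) = (5 - √377) - (-22)*(-180) = (5 - √377) - 1*3960 = (5 - √377) - 3960 = -3955 - √377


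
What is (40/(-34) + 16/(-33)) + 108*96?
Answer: 5815516/561 ≈ 10366.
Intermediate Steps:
(40/(-34) + 16/(-33)) + 108*96 = (40*(-1/34) + 16*(-1/33)) + 10368 = (-20/17 - 16/33) + 10368 = -932/561 + 10368 = 5815516/561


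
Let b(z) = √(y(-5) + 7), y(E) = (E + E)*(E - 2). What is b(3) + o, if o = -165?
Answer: -165 + √77 ≈ -156.23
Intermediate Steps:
y(E) = 2*E*(-2 + E) (y(E) = (2*E)*(-2 + E) = 2*E*(-2 + E))
b(z) = √77 (b(z) = √(2*(-5)*(-2 - 5) + 7) = √(2*(-5)*(-7) + 7) = √(70 + 7) = √77)
b(3) + o = √77 - 165 = -165 + √77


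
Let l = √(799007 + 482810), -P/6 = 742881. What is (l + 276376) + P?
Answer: -4180910 + √1281817 ≈ -4.1798e+6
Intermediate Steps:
P = -4457286 (P = -6*742881 = -4457286)
l = √1281817 ≈ 1132.2
(l + 276376) + P = (√1281817 + 276376) - 4457286 = (276376 + √1281817) - 4457286 = -4180910 + √1281817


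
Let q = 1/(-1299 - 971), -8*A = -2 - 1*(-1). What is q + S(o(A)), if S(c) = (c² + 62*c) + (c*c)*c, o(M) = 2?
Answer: 308719/2270 ≈ 136.00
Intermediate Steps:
A = ⅛ (A = -(-2 - 1*(-1))/8 = -(-2 + 1)/8 = -⅛*(-1) = ⅛ ≈ 0.12500)
q = -1/2270 (q = 1/(-2270) = -1/2270 ≈ -0.00044053)
S(c) = c² + c³ + 62*c (S(c) = (c² + 62*c) + c²*c = (c² + 62*c) + c³ = c² + c³ + 62*c)
q + S(o(A)) = -1/2270 + 2*(62 + 2 + 2²) = -1/2270 + 2*(62 + 2 + 4) = -1/2270 + 2*68 = -1/2270 + 136 = 308719/2270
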